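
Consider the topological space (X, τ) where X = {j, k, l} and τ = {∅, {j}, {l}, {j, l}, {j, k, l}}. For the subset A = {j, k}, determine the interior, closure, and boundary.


int(A) = {j}, cl(A) = {j, k}, ∂A = {k}.

Closed sets in (X, τ) are complements of opens:
  closed(X, τ) = {∅, {k}, {j, k}, {k, l}, {j, k, l}}.
int(A) = ⋃ {U ∈ τ : U ⊆ A}. Opens contained in A: ∅, {j}.
Taking the union of these: int(A) = {j}.
cl(A) = ⋂ {C closed : A ⊆ C}. Closed sets containing A: {j, k}, {j, k, l}.
Intersecting these: cl(A) = {j, k}.
∂A = cl(A) ∖ int(A) = {j, k} ∖ {j} = {k}.


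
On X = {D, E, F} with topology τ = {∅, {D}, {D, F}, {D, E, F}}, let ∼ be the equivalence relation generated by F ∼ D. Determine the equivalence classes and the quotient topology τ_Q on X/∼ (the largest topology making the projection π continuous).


X/∼ = {[D=F], [E]}; |τ_Q| = 3.

Equivalence classes: [D=F], [E].
Quotient map π: X → X/∼ sends D ↦ [D=F], E ↦ [E], F ↦ [D=F].
For each subset V ⊆ X/∼, compute π^{-1}(V) ⊆ X and check whether π^{-1}(V) ∈ τ. V is open in τ_Q iff π^{-1}(V) ∈ τ.
  V = {}: π^{-1}(V) = ∅ ∈ τ ✓.
  V = {[D=F]}: π^{-1}(V) = {D, F} ∈ τ ✓.
  V = {[E]}: π^{-1}(V) = {E} ∉ τ ✗.
  V = {[D=F], [E]}: π^{-1}(V) = {D, E, F} ∈ τ ✓.
Open sets in the quotient: τ_Q = {{}, {[D=F]}, {[D=F], [E]}} (3 elements).


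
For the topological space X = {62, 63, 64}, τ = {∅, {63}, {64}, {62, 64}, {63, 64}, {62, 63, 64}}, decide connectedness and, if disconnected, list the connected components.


(X, τ) is disconnected; components = [{63}, {62, 64}].

Find clopen sets (U ∈ τ with X ∖ U ∈ τ):
  U = ∅, X ∖ U = {62, 63, 64} — both open, so U is clopen.
  U = {63}, X ∖ U = {62, 64} — both open, so U is clopen.
  U = {62, 64}, X ∖ U = {63} — both open, so U is clopen.
  U = {62, 63, 64}, X ∖ U = ∅ — both open, so U is clopen.
Nontrivial clopen(s) exist: e.g. {62, 64}. So (X, τ) is disconnected.
Compute connected components by grouping points that agree on all clopens:
  component: {63}
  component: {62, 64}


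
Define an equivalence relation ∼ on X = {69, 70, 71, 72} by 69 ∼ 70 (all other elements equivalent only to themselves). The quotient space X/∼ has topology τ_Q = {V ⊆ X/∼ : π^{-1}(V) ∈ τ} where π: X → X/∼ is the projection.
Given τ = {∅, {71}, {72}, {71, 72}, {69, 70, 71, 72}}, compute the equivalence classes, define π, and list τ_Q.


X/∼ = {[69=70], [71], [72]}; |τ_Q| = 5.

Equivalence classes: [69=70], [71], [72].
Quotient map π: X → X/∼ sends 69 ↦ [69=70], 70 ↦ [69=70], 71 ↦ [71], 72 ↦ [72].
For each subset V ⊆ X/∼, compute π^{-1}(V) ⊆ X and check whether π^{-1}(V) ∈ τ. V is open in τ_Q iff π^{-1}(V) ∈ τ.
  V = {}: π^{-1}(V) = ∅ ∈ τ ✓.
  V = {[69=70]}: π^{-1}(V) = {69, 70} ∉ τ ✗.
  V = {[71]}: π^{-1}(V) = {71} ∈ τ ✓.
  V = {[69=70], [71]}: π^{-1}(V) = {69, 70, 71} ∉ τ ✗.
  V = {[72]}: π^{-1}(V) = {72} ∈ τ ✓.
  V = {[69=70], [72]}: π^{-1}(V) = {69, 70, 72} ∉ τ ✗.
  V = {[71], [72]}: π^{-1}(V) = {71, 72} ∈ τ ✓.
  V = {[69=70], [71], [72]}: π^{-1}(V) = {69, 70, 71, 72} ∈ τ ✓.
Open sets in the quotient: τ_Q = {{}, {[71]}, {[72]}, {[71], [72]}, {[69=70], [71], [72]}} (5 elements).


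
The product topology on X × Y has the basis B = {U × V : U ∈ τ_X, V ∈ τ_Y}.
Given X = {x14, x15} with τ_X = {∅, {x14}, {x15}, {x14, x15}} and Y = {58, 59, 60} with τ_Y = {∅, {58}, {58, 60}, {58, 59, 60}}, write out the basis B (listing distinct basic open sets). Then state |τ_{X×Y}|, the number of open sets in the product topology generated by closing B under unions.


Basis B = {∅ × ∅, {x14} × {58}, {x15} × {58}, {x14} × {58, 60}, {x14, x15} × {58}, {x15} × {58, 60}, {x14} × {58, 59, 60}, {x15} × {58, 59, 60}, {x14, x15} × {58, 60}, {x14, x15} × {58, 59, 60}}; |τ_{X×Y}| = 16.

Enumerate products U × V with U ∈ τ_X, V ∈ τ_Y (deduplicated):
  ∅ × ∅ = {} (∅)
  {x14} × {58} = {(x14,58)}
  {x15} × {58} = {(x15,58)}
  {x14} × {58, 60} = {(x14,58), (x14,60)}
  {x14, x15} × {58} = {(x14,58), (x15,58)}
  {x15} × {58, 60} = {(x15,58), (x15,60)}
  {x14} × {58, 59, 60} = {(x14,58), (x14,59), (x14,60)}
  {x15} × {58, 59, 60} = {(x15,58), (x15,59), (x15,60)}
  {x14, x15} × {58, 60} = {(x14,58), (x14,60), (x15,58), (x15,60)}
  {x14, x15} × {58, 59, 60} = {(x14,58), (x14,59), (x14,60), (x15,58), (x15,59), (x15,60)}
These 10 distinct sets form the basis B.
Close under arbitrary unions to get τ_{X×Y}; counting gives |τ_{X×Y}| = 16.


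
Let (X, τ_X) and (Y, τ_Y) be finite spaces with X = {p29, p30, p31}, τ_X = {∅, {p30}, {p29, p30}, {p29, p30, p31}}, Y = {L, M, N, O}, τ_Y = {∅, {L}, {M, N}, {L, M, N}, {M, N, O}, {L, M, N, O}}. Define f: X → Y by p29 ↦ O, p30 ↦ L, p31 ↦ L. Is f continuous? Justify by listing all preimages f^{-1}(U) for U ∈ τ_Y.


f is NOT continuous.

Compute f^{-1}(U) for each U ∈ τ_Y:
  U = ∅: f^{-1}(U) = ∅ ∈ τ_X ✓.
  U = {L}: f^{-1}(U) = {p30, p31} ∉ τ_X ✗.
  U = {M, N}: f^{-1}(U) = ∅ ∈ τ_X ✓.
  U = {L, M, N}: f^{-1}(U) = {p30, p31} ∉ τ_X ✗.
  U = {M, N, O}: f^{-1}(U) = {p29} ∉ τ_X ✗.
  U = {L, M, N, O}: f^{-1}(U) = {p29, p30, p31} ∈ τ_X ✓.
Found U = {L} with f^{-1}(U) = {p30, p31} not in τ_X. Therefore f is NOT continuous.


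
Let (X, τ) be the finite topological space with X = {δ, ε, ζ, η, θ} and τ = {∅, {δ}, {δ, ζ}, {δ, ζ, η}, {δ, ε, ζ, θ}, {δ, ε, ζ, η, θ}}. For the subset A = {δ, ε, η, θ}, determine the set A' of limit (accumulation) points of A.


A' = {ε, ζ, η, θ}

For each x ∈ X, list the open sets U ∈ τ with x ∈ U, then check whether U ∩ (A ∖ {x}) ≠ ∅ for every such U.
  x = δ: open {δ} ∋ x has {δ} ∩ (A ∖ {δ}) = ∅, so x is NOT a limit point.
  x = ε: opens ∋ x are {δ, ε, ζ, θ}, {δ, ε, ζ, η, θ}; each meets A ∖ {ε}, so x IS a limit point.
  x = ζ: opens ∋ x are {δ, ζ}, {δ, ζ, η}, {δ, ε, ζ, θ}, {δ, ε, ζ, η, θ}; each meets A ∖ {ζ}, so x IS a limit point.
  x = η: opens ∋ x are {δ, ζ, η}, {δ, ε, ζ, η, θ}; each meets A ∖ {η}, so x IS a limit point.
  x = θ: opens ∋ x are {δ, ε, ζ, θ}, {δ, ε, ζ, η, θ}; each meets A ∖ {θ}, so x IS a limit point.
Collecting: A' = {ε, ζ, η, θ}.


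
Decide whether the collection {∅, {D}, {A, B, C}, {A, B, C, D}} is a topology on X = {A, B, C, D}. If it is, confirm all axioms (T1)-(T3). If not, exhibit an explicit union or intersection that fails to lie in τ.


τ IS a topology on X.

Axiom (T1): ∅ ∈ τ? Yes; X ∈ τ? Yes.
Axiom (T2/T3): check pairwise unions and intersections of members of τ.
All pairwise intersections and unions checked — each lies in τ. Therefore τ satisfies (T1), (T2), (T3): it IS a topology on X.


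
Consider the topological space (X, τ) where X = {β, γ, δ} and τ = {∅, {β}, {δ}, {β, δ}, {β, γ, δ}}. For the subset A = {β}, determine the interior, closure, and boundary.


int(A) = {β}, cl(A) = {β, γ}, ∂A = {γ}.

Closed sets in (X, τ) are complements of opens:
  closed(X, τ) = {∅, {γ}, {β, γ}, {γ, δ}, {β, γ, δ}}.
int(A) = ⋃ {U ∈ τ : U ⊆ A}. Opens contained in A: ∅, {β}.
Taking the union of these: int(A) = {β}.
cl(A) = ⋂ {C closed : A ⊆ C}. Closed sets containing A: {β, γ}, {β, γ, δ}.
Intersecting these: cl(A) = {β, γ}.
∂A = cl(A) ∖ int(A) = {β, γ} ∖ {β} = {γ}.


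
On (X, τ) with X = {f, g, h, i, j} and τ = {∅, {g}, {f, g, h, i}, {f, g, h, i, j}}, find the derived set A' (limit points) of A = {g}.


A' = {f, h, i, j}

For each x ∈ X, list the open sets U ∈ τ with x ∈ U, then check whether U ∩ (A ∖ {x}) ≠ ∅ for every such U.
  x = f: opens ∋ x are {f, g, h, i}, {f, g, h, i, j}; each meets A ∖ {f}, so x IS a limit point.
  x = g: open {g} ∋ x has {g} ∩ (A ∖ {g}) = ∅, so x is NOT a limit point.
  x = h: opens ∋ x are {f, g, h, i}, {f, g, h, i, j}; each meets A ∖ {h}, so x IS a limit point.
  x = i: opens ∋ x are {f, g, h, i}, {f, g, h, i, j}; each meets A ∖ {i}, so x IS a limit point.
  x = j: opens ∋ x are {f, g, h, i, j}; each meets A ∖ {j}, so x IS a limit point.
Collecting: A' = {f, h, i, j}.


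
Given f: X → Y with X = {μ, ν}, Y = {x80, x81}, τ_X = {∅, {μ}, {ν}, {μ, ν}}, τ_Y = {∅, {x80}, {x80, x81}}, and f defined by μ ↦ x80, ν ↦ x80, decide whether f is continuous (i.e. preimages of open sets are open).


f IS continuous.

Compute f^{-1}(U) for each U ∈ τ_Y:
  U = ∅: f^{-1}(U) = ∅ ∈ τ_X ✓.
  U = {x80}: f^{-1}(U) = {μ, ν} ∈ τ_X ✓.
  U = {x80, x81}: f^{-1}(U) = {μ, ν} ∈ τ_X ✓.
Every preimage lies in τ_X, so f IS continuous.


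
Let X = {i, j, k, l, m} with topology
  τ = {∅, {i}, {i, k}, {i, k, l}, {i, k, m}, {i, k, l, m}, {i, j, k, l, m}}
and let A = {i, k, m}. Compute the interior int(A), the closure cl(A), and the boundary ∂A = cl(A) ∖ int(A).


int(A) = {i, k, m}, cl(A) = {i, j, k, l, m}, ∂A = {j, l}.

Closed sets in (X, τ) are complements of opens:
  closed(X, τ) = {∅, {j}, {j, l}, {j, m}, {j, l, m}, {j, k, l, m}, {i, j, k, l, m}}.
int(A) = ⋃ {U ∈ τ : U ⊆ A}. Opens contained in A: ∅, {i}, {i, k}, {i, k, m}.
Taking the union of these: int(A) = {i, k, m}.
cl(A) = ⋂ {C closed : A ⊆ C}. Closed sets containing A: {i, j, k, l, m}.
Intersecting these: cl(A) = {i, j, k, l, m}.
∂A = cl(A) ∖ int(A) = {i, j, k, l, m} ∖ {i, k, m} = {j, l}.


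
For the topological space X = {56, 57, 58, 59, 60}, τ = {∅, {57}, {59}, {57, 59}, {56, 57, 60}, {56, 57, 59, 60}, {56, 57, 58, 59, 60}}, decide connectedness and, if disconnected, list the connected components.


(X, τ) is connected.

Find clopen sets (U ∈ τ with X ∖ U ∈ τ):
  U = ∅, X ∖ U = {56, 57, 58, 59, 60} — both open, so U is clopen.
  U = {56, 57, 58, 59, 60}, X ∖ U = ∅ — both open, so U is clopen.
Only trivial clopens (∅ and X) exist, so (X, τ) is connected.
Compute connected components by grouping points that agree on all clopens:
  component: {56, 57, 58, 59, 60}


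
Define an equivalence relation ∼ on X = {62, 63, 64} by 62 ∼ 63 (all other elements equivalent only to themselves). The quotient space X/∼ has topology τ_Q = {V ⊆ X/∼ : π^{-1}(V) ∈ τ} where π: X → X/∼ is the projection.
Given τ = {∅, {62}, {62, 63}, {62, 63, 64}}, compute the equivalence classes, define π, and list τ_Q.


X/∼ = {[62=63], [64]}; |τ_Q| = 3.

Equivalence classes: [62=63], [64].
Quotient map π: X → X/∼ sends 62 ↦ [62=63], 63 ↦ [62=63], 64 ↦ [64].
For each subset V ⊆ X/∼, compute π^{-1}(V) ⊆ X and check whether π^{-1}(V) ∈ τ. V is open in τ_Q iff π^{-1}(V) ∈ τ.
  V = {}: π^{-1}(V) = ∅ ∈ τ ✓.
  V = {[62=63]}: π^{-1}(V) = {62, 63} ∈ τ ✓.
  V = {[64]}: π^{-1}(V) = {64} ∉ τ ✗.
  V = {[62=63], [64]}: π^{-1}(V) = {62, 63, 64} ∈ τ ✓.
Open sets in the quotient: τ_Q = {{}, {[62=63]}, {[62=63], [64]}} (3 elements).


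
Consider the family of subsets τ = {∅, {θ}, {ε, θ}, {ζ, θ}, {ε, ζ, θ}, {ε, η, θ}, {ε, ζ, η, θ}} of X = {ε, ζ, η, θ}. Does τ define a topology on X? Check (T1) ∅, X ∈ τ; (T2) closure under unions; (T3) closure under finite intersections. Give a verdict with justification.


τ IS a topology on X.

Axiom (T1): ∅ ∈ τ? Yes; X ∈ τ? Yes.
Axiom (T2/T3): check pairwise unions and intersections of members of τ.
All pairwise intersections and unions checked — each lies in τ. Therefore τ satisfies (T1), (T2), (T3): it IS a topology on X.


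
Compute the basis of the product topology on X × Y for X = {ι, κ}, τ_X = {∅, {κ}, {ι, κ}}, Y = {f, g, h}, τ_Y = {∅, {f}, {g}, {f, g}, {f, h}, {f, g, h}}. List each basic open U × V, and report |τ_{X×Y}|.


Basis B = {∅ × ∅, {κ} × {f}, {κ} × {g}, {ι, κ} × {f}, {ι, κ} × {g}, {κ} × {f, g}, {κ} × {f, h}, {κ} × {f, g, h}, {ι, κ} × {f, g}, {ι, κ} × {f, h}, {ι, κ} × {f, g, h}}; |τ_{X×Y}| = 18.

Enumerate products U × V with U ∈ τ_X, V ∈ τ_Y (deduplicated):
  ∅ × ∅ = {} (∅)
  {κ} × {f} = {(κ,f)}
  {κ} × {g} = {(κ,g)}
  {ι, κ} × {f} = {(ι,f), (κ,f)}
  {ι, κ} × {g} = {(ι,g), (κ,g)}
  {κ} × {f, g} = {(κ,f), (κ,g)}
  {κ} × {f, h} = {(κ,f), (κ,h)}
  {κ} × {f, g, h} = {(κ,f), (κ,g), (κ,h)}
  {ι, κ} × {f, g} = {(ι,f), (ι,g), (κ,f), (κ,g)}
  {ι, κ} × {f, h} = {(ι,f), (ι,h), (κ,f), (κ,h)}
  {ι, κ} × {f, g, h} = {(ι,f), (ι,g), (ι,h), (κ,f), (κ,g), (κ,h)}
These 11 distinct sets form the basis B.
Close under arbitrary unions to get τ_{X×Y}; counting gives |τ_{X×Y}| = 18.


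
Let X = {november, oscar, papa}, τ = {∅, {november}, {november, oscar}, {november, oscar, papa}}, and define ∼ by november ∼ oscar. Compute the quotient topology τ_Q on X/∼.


X/∼ = {[november=oscar], [papa]}; |τ_Q| = 3.

Equivalence classes: [november=oscar], [papa].
Quotient map π: X → X/∼ sends november ↦ [november=oscar], oscar ↦ [november=oscar], papa ↦ [papa].
For each subset V ⊆ X/∼, compute π^{-1}(V) ⊆ X and check whether π^{-1}(V) ∈ τ. V is open in τ_Q iff π^{-1}(V) ∈ τ.
  V = {}: π^{-1}(V) = ∅ ∈ τ ✓.
  V = {[november=oscar]}: π^{-1}(V) = {november, oscar} ∈ τ ✓.
  V = {[papa]}: π^{-1}(V) = {papa} ∉ τ ✗.
  V = {[november=oscar], [papa]}: π^{-1}(V) = {november, oscar, papa} ∈ τ ✓.
Open sets in the quotient: τ_Q = {{}, {[november=oscar]}, {[november=oscar], [papa]}} (3 elements).


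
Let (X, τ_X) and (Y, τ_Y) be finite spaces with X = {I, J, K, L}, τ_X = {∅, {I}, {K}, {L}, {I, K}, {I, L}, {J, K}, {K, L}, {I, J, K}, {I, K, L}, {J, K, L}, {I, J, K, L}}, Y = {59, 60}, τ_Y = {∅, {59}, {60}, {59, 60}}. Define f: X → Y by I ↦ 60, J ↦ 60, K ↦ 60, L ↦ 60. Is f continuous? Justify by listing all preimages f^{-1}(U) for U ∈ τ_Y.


f IS continuous.

Compute f^{-1}(U) for each U ∈ τ_Y:
  U = ∅: f^{-1}(U) = ∅ ∈ τ_X ✓.
  U = {59}: f^{-1}(U) = ∅ ∈ τ_X ✓.
  U = {60}: f^{-1}(U) = {I, J, K, L} ∈ τ_X ✓.
  U = {59, 60}: f^{-1}(U) = {I, J, K, L} ∈ τ_X ✓.
Every preimage lies in τ_X, so f IS continuous.


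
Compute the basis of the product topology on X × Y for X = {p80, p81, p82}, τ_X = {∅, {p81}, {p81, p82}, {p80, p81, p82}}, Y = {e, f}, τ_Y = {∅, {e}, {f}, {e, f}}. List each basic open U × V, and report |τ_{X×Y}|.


Basis B = {∅ × ∅, {p81} × {e}, {p81} × {f}, {p81} × {e, f}, {p81, p82} × {e}, {p81, p82} × {f}, {p80, p81, p82} × {e}, {p80, p81, p82} × {f}, {p81, p82} × {e, f}, {p80, p81, p82} × {e, f}}; |τ_{X×Y}| = 16.

Enumerate products U × V with U ∈ τ_X, V ∈ τ_Y (deduplicated):
  ∅ × ∅ = {} (∅)
  {p81} × {e} = {(p81,e)}
  {p81} × {f} = {(p81,f)}
  {p81} × {e, f} = {(p81,e), (p81,f)}
  {p81, p82} × {e} = {(p81,e), (p82,e)}
  {p81, p82} × {f} = {(p81,f), (p82,f)}
  {p80, p81, p82} × {e} = {(p80,e), (p81,e), (p82,e)}
  {p80, p81, p82} × {f} = {(p80,f), (p81,f), (p82,f)}
  {p81, p82} × {e, f} = {(p81,e), (p81,f), (p82,e), (p82,f)}
  {p80, p81, p82} × {e, f} = {(p80,e), (p80,f), (p81,e), (p81,f), (p82,e), (p82,f)}
These 10 distinct sets form the basis B.
Close under arbitrary unions to get τ_{X×Y}; counting gives |τ_{X×Y}| = 16.


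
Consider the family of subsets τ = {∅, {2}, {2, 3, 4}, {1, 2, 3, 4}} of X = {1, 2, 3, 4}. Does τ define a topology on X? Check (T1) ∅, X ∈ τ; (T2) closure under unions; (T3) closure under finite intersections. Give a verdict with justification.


τ IS a topology on X.

Axiom (T1): ∅ ∈ τ? Yes; X ∈ τ? Yes.
Axiom (T2/T3): check pairwise unions and intersections of members of τ.
All pairwise intersections and unions checked — each lies in τ. Therefore τ satisfies (T1), (T2), (T3): it IS a topology on X.


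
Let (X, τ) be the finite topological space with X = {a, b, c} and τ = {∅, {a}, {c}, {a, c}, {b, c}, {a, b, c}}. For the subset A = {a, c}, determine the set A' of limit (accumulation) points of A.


A' = {b}

For each x ∈ X, list the open sets U ∈ τ with x ∈ U, then check whether U ∩ (A ∖ {x}) ≠ ∅ for every such U.
  x = a: open {a} ∋ x has {a} ∩ (A ∖ {a}) = ∅, so x is NOT a limit point.
  x = b: opens ∋ x are {b, c}, {a, b, c}; each meets A ∖ {b}, so x IS a limit point.
  x = c: open {c} ∋ x has {c} ∩ (A ∖ {c}) = ∅, so x is NOT a limit point.
Collecting: A' = {b}.


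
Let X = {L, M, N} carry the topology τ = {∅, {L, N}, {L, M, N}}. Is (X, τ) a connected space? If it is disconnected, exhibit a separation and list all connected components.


(X, τ) is connected.

Find clopen sets (U ∈ τ with X ∖ U ∈ τ):
  U = ∅, X ∖ U = {L, M, N} — both open, so U is clopen.
  U = {L, M, N}, X ∖ U = ∅ — both open, so U is clopen.
Only trivial clopens (∅ and X) exist, so (X, τ) is connected.
Compute connected components by grouping points that agree on all clopens:
  component: {L, M, N}


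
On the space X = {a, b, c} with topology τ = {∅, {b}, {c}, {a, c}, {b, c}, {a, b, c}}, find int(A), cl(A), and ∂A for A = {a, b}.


int(A) = {b}, cl(A) = {a, b}, ∂A = {a}.

Closed sets in (X, τ) are complements of opens:
  closed(X, τ) = {∅, {a}, {b}, {a, b}, {a, c}, {a, b, c}}.
int(A) = ⋃ {U ∈ τ : U ⊆ A}. Opens contained in A: ∅, {b}.
Taking the union of these: int(A) = {b}.
cl(A) = ⋂ {C closed : A ⊆ C}. Closed sets containing A: {a, b}, {a, b, c}.
Intersecting these: cl(A) = {a, b}.
∂A = cl(A) ∖ int(A) = {a, b} ∖ {b} = {a}.


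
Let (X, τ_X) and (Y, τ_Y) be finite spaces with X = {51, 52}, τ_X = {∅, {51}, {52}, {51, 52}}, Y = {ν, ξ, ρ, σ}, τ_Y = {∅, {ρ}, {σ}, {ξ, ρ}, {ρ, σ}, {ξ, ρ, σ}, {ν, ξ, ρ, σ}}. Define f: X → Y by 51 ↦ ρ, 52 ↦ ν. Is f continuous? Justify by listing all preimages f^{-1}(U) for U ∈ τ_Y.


f IS continuous.

Compute f^{-1}(U) for each U ∈ τ_Y:
  U = ∅: f^{-1}(U) = ∅ ∈ τ_X ✓.
  U = {ρ}: f^{-1}(U) = {51} ∈ τ_X ✓.
  U = {σ}: f^{-1}(U) = ∅ ∈ τ_X ✓.
  U = {ξ, ρ}: f^{-1}(U) = {51} ∈ τ_X ✓.
  U = {ρ, σ}: f^{-1}(U) = {51} ∈ τ_X ✓.
  U = {ξ, ρ, σ}: f^{-1}(U) = {51} ∈ τ_X ✓.
  U = {ν, ξ, ρ, σ}: f^{-1}(U) = {51, 52} ∈ τ_X ✓.
Every preimage lies in τ_X, so f IS continuous.


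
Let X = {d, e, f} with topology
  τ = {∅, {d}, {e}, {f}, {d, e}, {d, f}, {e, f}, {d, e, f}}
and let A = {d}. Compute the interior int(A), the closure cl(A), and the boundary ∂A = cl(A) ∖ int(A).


int(A) = {d}, cl(A) = {d}, ∂A = ∅.

Closed sets in (X, τ) are complements of opens:
  closed(X, τ) = {∅, {d}, {e}, {f}, {d, e}, {d, f}, {e, f}, {d, e, f}}.
int(A) = ⋃ {U ∈ τ : U ⊆ A}. Opens contained in A: ∅, {d}.
Taking the union of these: int(A) = {d}.
cl(A) = ⋂ {C closed : A ⊆ C}. Closed sets containing A: {d}, {d, e}, {d, f}, {d, e, f}.
Intersecting these: cl(A) = {d}.
∂A = cl(A) ∖ int(A) = {d} ∖ {d} = ∅.


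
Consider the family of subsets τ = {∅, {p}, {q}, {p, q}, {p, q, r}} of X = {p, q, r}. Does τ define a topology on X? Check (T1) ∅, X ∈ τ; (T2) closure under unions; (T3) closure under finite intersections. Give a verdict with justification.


τ IS a topology on X.

Axiom (T1): ∅ ∈ τ? Yes; X ∈ τ? Yes.
Axiom (T2/T3): check pairwise unions and intersections of members of τ.
All pairwise intersections and unions checked — each lies in τ. Therefore τ satisfies (T1), (T2), (T3): it IS a topology on X.


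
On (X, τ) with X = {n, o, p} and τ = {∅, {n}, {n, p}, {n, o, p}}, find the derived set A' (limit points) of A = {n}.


A' = {o, p}

For each x ∈ X, list the open sets U ∈ τ with x ∈ U, then check whether U ∩ (A ∖ {x}) ≠ ∅ for every such U.
  x = n: open {n} ∋ x has {n} ∩ (A ∖ {n}) = ∅, so x is NOT a limit point.
  x = o: opens ∋ x are {n, o, p}; each meets A ∖ {o}, so x IS a limit point.
  x = p: opens ∋ x are {n, p}, {n, o, p}; each meets A ∖ {p}, so x IS a limit point.
Collecting: A' = {o, p}.


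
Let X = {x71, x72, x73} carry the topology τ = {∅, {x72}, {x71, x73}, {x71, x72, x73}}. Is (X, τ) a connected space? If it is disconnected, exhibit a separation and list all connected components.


(X, τ) is disconnected; components = [{x72}, {x71, x73}].

Find clopen sets (U ∈ τ with X ∖ U ∈ τ):
  U = ∅, X ∖ U = {x71, x72, x73} — both open, so U is clopen.
  U = {x72}, X ∖ U = {x71, x73} — both open, so U is clopen.
  U = {x71, x73}, X ∖ U = {x72} — both open, so U is clopen.
  U = {x71, x72, x73}, X ∖ U = ∅ — both open, so U is clopen.
Nontrivial clopen(s) exist: e.g. {x71, x73}. So (X, τ) is disconnected.
Compute connected components by grouping points that agree on all clopens:
  component: {x72}
  component: {x71, x73}


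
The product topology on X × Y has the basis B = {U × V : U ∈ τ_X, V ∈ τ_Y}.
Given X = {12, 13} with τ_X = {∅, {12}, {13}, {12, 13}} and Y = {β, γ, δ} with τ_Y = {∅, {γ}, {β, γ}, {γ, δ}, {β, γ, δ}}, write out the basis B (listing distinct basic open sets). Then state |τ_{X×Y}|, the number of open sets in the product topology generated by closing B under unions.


Basis B = {∅ × ∅, {12} × {γ}, {13} × {γ}, {12} × {β, γ}, {12} × {γ, δ}, {12, 13} × {γ}, {13} × {β, γ}, {13} × {γ, δ}, {12} × {β, γ, δ}, {13} × {β, γ, δ}, {12, 13} × {β, γ}, {12, 13} × {γ, δ}, {12, 13} × {β, γ, δ}}; |τ_{X×Y}| = 25.

Enumerate products U × V with U ∈ τ_X, V ∈ τ_Y (deduplicated):
  ∅ × ∅ = {} (∅)
  {12} × {γ} = {(12,γ)}
  {13} × {γ} = {(13,γ)}
  {12} × {β, γ} = {(12,β), (12,γ)}
  {12} × {γ, δ} = {(12,γ), (12,δ)}
  {12, 13} × {γ} = {(12,γ), (13,γ)}
  {13} × {β, γ} = {(13,β), (13,γ)}
  {13} × {γ, δ} = {(13,γ), (13,δ)}
  {12} × {β, γ, δ} = {(12,β), (12,γ), (12,δ)}
  {13} × {β, γ, δ} = {(13,β), (13,γ), (13,δ)}
  {12, 13} × {β, γ} = {(12,β), (12,γ), (13,β), (13,γ)}
  {12, 13} × {γ, δ} = {(12,γ), (12,δ), (13,γ), (13,δ)}
  {12, 13} × {β, γ, δ} = {(12,β), (12,γ), (12,δ), (13,β), (13,γ), (13,δ)}
These 13 distinct sets form the basis B.
Close under arbitrary unions to get τ_{X×Y}; counting gives |τ_{X×Y}| = 25.


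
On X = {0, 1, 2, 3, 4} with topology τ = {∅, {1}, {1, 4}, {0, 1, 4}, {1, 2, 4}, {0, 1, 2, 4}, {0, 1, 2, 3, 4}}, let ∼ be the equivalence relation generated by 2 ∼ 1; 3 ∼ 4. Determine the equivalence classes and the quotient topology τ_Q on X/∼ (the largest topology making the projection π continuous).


X/∼ = {[0], [1=2], [3=4]}; |τ_Q| = 2.

Equivalence classes: [0], [1=2], [3=4].
Quotient map π: X → X/∼ sends 0 ↦ [0], 1 ↦ [1=2], 2 ↦ [1=2], 3 ↦ [3=4], 4 ↦ [3=4].
For each subset V ⊆ X/∼, compute π^{-1}(V) ⊆ X and check whether π^{-1}(V) ∈ τ. V is open in τ_Q iff π^{-1}(V) ∈ τ.
  V = {}: π^{-1}(V) = ∅ ∈ τ ✓.
  V = {[0]}: π^{-1}(V) = {0} ∉ τ ✗.
  V = {[1=2]}: π^{-1}(V) = {1, 2} ∉ τ ✗.
  V = {[0], [1=2]}: π^{-1}(V) = {0, 1, 2} ∉ τ ✗.
  V = {[3=4]}: π^{-1}(V) = {3, 4} ∉ τ ✗.
  V = {[0], [3=4]}: π^{-1}(V) = {0, 3, 4} ∉ τ ✗.
  V = {[1=2], [3=4]}: π^{-1}(V) = {1, 2, 3, 4} ∉ τ ✗.
  V = {[0], [1=2], [3=4]}: π^{-1}(V) = {0, 1, 2, 3, 4} ∈ τ ✓.
Open sets in the quotient: τ_Q = {{}, {[0], [1=2], [3=4]}} (2 elements).


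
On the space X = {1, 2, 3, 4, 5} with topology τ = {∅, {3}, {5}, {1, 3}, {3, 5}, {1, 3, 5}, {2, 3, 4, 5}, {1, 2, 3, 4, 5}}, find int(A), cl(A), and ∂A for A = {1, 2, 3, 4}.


int(A) = {1, 3}, cl(A) = {1, 2, 3, 4}, ∂A = {2, 4}.

Closed sets in (X, τ) are complements of opens:
  closed(X, τ) = {∅, {1}, {2, 4}, {1, 2, 4}, {2, 4, 5}, {1, 2, 3, 4}, {1, 2, 4, 5}, {1, 2, 3, 4, 5}}.
int(A) = ⋃ {U ∈ τ : U ⊆ A}. Opens contained in A: ∅, {3}, {1, 3}.
Taking the union of these: int(A) = {1, 3}.
cl(A) = ⋂ {C closed : A ⊆ C}. Closed sets containing A: {1, 2, 3, 4}, {1, 2, 3, 4, 5}.
Intersecting these: cl(A) = {1, 2, 3, 4}.
∂A = cl(A) ∖ int(A) = {1, 2, 3, 4} ∖ {1, 3} = {2, 4}.


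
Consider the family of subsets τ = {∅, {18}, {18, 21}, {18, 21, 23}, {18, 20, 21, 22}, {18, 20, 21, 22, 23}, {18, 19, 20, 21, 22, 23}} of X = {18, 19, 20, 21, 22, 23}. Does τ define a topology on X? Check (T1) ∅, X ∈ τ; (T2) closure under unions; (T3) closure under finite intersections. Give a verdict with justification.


τ IS a topology on X.

Axiom (T1): ∅ ∈ τ? Yes; X ∈ τ? Yes.
Axiom (T2/T3): check pairwise unions and intersections of members of τ.
All pairwise intersections and unions checked — each lies in τ. Therefore τ satisfies (T1), (T2), (T3): it IS a topology on X.


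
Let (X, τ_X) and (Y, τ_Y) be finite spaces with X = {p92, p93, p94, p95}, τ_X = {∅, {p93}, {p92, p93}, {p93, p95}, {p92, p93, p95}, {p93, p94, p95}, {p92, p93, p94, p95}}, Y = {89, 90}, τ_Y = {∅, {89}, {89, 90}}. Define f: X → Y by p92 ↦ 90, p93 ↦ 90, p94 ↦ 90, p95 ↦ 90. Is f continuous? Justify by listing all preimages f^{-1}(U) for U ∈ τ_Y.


f IS continuous.

Compute f^{-1}(U) for each U ∈ τ_Y:
  U = ∅: f^{-1}(U) = ∅ ∈ τ_X ✓.
  U = {89}: f^{-1}(U) = ∅ ∈ τ_X ✓.
  U = {89, 90}: f^{-1}(U) = {p92, p93, p94, p95} ∈ τ_X ✓.
Every preimage lies in τ_X, so f IS continuous.


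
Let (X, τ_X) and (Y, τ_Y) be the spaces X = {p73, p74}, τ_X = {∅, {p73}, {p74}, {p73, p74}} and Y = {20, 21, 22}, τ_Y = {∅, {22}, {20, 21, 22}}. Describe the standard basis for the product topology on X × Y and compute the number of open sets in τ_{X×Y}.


Basis B = {∅ × ∅, {p73} × {22}, {p74} × {22}, {p73, p74} × {22}, {p73} × {20, 21, 22}, {p74} × {20, 21, 22}, {p73, p74} × {20, 21, 22}}; |τ_{X×Y}| = 9.

Enumerate products U × V with U ∈ τ_X, V ∈ τ_Y (deduplicated):
  ∅ × ∅ = {} (∅)
  {p73} × {22} = {(p73,22)}
  {p74} × {22} = {(p74,22)}
  {p73, p74} × {22} = {(p73,22), (p74,22)}
  {p73} × {20, 21, 22} = {(p73,20), (p73,21), (p73,22)}
  {p74} × {20, 21, 22} = {(p74,20), (p74,21), (p74,22)}
  {p73, p74} × {20, 21, 22} = {(p73,20), (p73,21), (p73,22), (p74,20), (p74,21), (p74,22)}
These 7 distinct sets form the basis B.
Close under arbitrary unions to get τ_{X×Y}; counting gives |τ_{X×Y}| = 9.


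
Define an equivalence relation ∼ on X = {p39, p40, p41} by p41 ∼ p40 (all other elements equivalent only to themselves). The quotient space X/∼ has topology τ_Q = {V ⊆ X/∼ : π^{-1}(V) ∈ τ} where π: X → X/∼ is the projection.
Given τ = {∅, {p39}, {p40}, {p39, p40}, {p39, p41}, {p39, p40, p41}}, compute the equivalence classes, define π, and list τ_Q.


X/∼ = {[p39], [p40=p41]}; |τ_Q| = 3.

Equivalence classes: [p39], [p40=p41].
Quotient map π: X → X/∼ sends p39 ↦ [p39], p40 ↦ [p40=p41], p41 ↦ [p40=p41].
For each subset V ⊆ X/∼, compute π^{-1}(V) ⊆ X and check whether π^{-1}(V) ∈ τ. V is open in τ_Q iff π^{-1}(V) ∈ τ.
  V = {}: π^{-1}(V) = ∅ ∈ τ ✓.
  V = {[p39]}: π^{-1}(V) = {p39} ∈ τ ✓.
  V = {[p40=p41]}: π^{-1}(V) = {p40, p41} ∉ τ ✗.
  V = {[p39], [p40=p41]}: π^{-1}(V) = {p39, p40, p41} ∈ τ ✓.
Open sets in the quotient: τ_Q = {{}, {[p39]}, {[p39], [p40=p41]}} (3 elements).


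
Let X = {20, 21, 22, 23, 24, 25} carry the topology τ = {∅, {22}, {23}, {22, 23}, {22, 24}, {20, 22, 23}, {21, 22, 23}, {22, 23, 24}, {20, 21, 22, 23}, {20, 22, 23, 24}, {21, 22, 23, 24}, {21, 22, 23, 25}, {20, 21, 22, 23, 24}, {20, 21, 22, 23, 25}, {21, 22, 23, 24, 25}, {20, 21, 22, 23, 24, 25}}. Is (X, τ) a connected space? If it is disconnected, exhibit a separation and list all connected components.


(X, τ) is connected.

Find clopen sets (U ∈ τ with X ∖ U ∈ τ):
  U = ∅, X ∖ U = {20, 21, 22, 23, 24, 25} — both open, so U is clopen.
  U = {20, 21, 22, 23, 24, 25}, X ∖ U = ∅ — both open, so U is clopen.
Only trivial clopens (∅ and X) exist, so (X, τ) is connected.
Compute connected components by grouping points that agree on all clopens:
  component: {20, 21, 22, 23, 24, 25}


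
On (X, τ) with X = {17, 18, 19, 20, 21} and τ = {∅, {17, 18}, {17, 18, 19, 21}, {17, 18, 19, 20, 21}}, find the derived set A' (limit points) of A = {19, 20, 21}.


A' = {19, 20, 21}

For each x ∈ X, list the open sets U ∈ τ with x ∈ U, then check whether U ∩ (A ∖ {x}) ≠ ∅ for every such U.
  x = 17: open {17, 18} ∋ x has {17, 18} ∩ (A ∖ {17}) = ∅, so x is NOT a limit point.
  x = 18: open {17, 18} ∋ x has {17, 18} ∩ (A ∖ {18}) = ∅, so x is NOT a limit point.
  x = 19: opens ∋ x are {17, 18, 19, 21}, {17, 18, 19, 20, 21}; each meets A ∖ {19}, so x IS a limit point.
  x = 20: opens ∋ x are {17, 18, 19, 20, 21}; each meets A ∖ {20}, so x IS a limit point.
  x = 21: opens ∋ x are {17, 18, 19, 21}, {17, 18, 19, 20, 21}; each meets A ∖ {21}, so x IS a limit point.
Collecting: A' = {19, 20, 21}.


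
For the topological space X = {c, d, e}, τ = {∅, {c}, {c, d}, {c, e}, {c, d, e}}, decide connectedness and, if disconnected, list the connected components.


(X, τ) is connected.

Find clopen sets (U ∈ τ with X ∖ U ∈ τ):
  U = ∅, X ∖ U = {c, d, e} — both open, so U is clopen.
  U = {c, d, e}, X ∖ U = ∅ — both open, so U is clopen.
Only trivial clopens (∅ and X) exist, so (X, τ) is connected.
Compute connected components by grouping points that agree on all clopens:
  component: {c, d, e}


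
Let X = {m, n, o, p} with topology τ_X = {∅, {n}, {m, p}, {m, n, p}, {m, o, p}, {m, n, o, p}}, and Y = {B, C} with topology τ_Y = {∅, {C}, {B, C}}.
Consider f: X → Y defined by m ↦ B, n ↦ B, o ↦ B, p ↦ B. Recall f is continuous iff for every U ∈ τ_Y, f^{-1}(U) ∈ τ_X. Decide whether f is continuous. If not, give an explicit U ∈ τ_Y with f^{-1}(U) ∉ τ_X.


f IS continuous.

Compute f^{-1}(U) for each U ∈ τ_Y:
  U = ∅: f^{-1}(U) = ∅ ∈ τ_X ✓.
  U = {C}: f^{-1}(U) = ∅ ∈ τ_X ✓.
  U = {B, C}: f^{-1}(U) = {m, n, o, p} ∈ τ_X ✓.
Every preimage lies in τ_X, so f IS continuous.


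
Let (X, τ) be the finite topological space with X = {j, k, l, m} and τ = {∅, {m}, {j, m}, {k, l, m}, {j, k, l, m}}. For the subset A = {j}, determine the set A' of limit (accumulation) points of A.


A' = ∅

For each x ∈ X, list the open sets U ∈ τ with x ∈ U, then check whether U ∩ (A ∖ {x}) ≠ ∅ for every such U.
  x = j: open {j, m} ∋ x has {j, m} ∩ (A ∖ {j}) = ∅, so x is NOT a limit point.
  x = k: open {k, l, m} ∋ x has {k, l, m} ∩ (A ∖ {k}) = ∅, so x is NOT a limit point.
  x = l: open {k, l, m} ∋ x has {k, l, m} ∩ (A ∖ {l}) = ∅, so x is NOT a limit point.
  x = m: open {m} ∋ x has {m} ∩ (A ∖ {m}) = ∅, so x is NOT a limit point.
Collecting: A' = ∅.


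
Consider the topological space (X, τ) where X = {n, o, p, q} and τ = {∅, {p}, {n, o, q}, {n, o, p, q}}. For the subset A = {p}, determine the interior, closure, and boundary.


int(A) = {p}, cl(A) = {p}, ∂A = ∅.

Closed sets in (X, τ) are complements of opens:
  closed(X, τ) = {∅, {p}, {n, o, q}, {n, o, p, q}}.
int(A) = ⋃ {U ∈ τ : U ⊆ A}. Opens contained in A: ∅, {p}.
Taking the union of these: int(A) = {p}.
cl(A) = ⋂ {C closed : A ⊆ C}. Closed sets containing A: {p}, {n, o, p, q}.
Intersecting these: cl(A) = {p}.
∂A = cl(A) ∖ int(A) = {p} ∖ {p} = ∅.


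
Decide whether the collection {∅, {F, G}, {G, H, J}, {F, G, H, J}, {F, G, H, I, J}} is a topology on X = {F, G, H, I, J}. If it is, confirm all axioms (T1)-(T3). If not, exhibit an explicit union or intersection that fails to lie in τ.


τ is NOT a topology on X.

Axiom (T1): ∅ ∈ τ? Yes; X ∈ τ? Yes.
Axiom (T2/T3): check pairwise unions and intersections of members of τ.
Counterexample for (T3): {F, G} ∩ {G, H, J} = {G} ∉ τ. Therefore τ is NOT a topology.


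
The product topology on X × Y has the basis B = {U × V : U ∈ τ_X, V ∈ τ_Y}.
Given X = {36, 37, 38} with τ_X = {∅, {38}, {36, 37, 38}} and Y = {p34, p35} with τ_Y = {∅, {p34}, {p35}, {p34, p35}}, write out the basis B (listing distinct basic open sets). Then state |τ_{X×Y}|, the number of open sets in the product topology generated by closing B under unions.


Basis B = {∅ × ∅, {38} × {p34}, {38} × {p35}, {38} × {p34, p35}, {36, 37, 38} × {p34}, {36, 37, 38} × {p35}, {36, 37, 38} × {p34, p35}}; |τ_{X×Y}| = 9.

Enumerate products U × V with U ∈ τ_X, V ∈ τ_Y (deduplicated):
  ∅ × ∅ = {} (∅)
  {38} × {p34} = {(38,p34)}
  {38} × {p35} = {(38,p35)}
  {38} × {p34, p35} = {(38,p34), (38,p35)}
  {36, 37, 38} × {p34} = {(36,p34), (37,p34), (38,p34)}
  {36, 37, 38} × {p35} = {(36,p35), (37,p35), (38,p35)}
  {36, 37, 38} × {p34, p35} = {(36,p34), (36,p35), (37,p34), (37,p35), (38,p34), (38,p35)}
These 7 distinct sets form the basis B.
Close under arbitrary unions to get τ_{X×Y}; counting gives |τ_{X×Y}| = 9.


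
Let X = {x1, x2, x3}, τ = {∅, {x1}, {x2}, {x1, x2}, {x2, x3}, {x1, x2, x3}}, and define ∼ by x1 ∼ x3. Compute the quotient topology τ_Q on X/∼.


X/∼ = {[x1=x3], [x2]}; |τ_Q| = 3.

Equivalence classes: [x1=x3], [x2].
Quotient map π: X → X/∼ sends x1 ↦ [x1=x3], x2 ↦ [x2], x3 ↦ [x1=x3].
For each subset V ⊆ X/∼, compute π^{-1}(V) ⊆ X and check whether π^{-1}(V) ∈ τ. V is open in τ_Q iff π^{-1}(V) ∈ τ.
  V = {}: π^{-1}(V) = ∅ ∈ τ ✓.
  V = {[x1=x3]}: π^{-1}(V) = {x1, x3} ∉ τ ✗.
  V = {[x2]}: π^{-1}(V) = {x2} ∈ τ ✓.
  V = {[x1=x3], [x2]}: π^{-1}(V) = {x1, x2, x3} ∈ τ ✓.
Open sets in the quotient: τ_Q = {{}, {[x2]}, {[x1=x3], [x2]}} (3 elements).


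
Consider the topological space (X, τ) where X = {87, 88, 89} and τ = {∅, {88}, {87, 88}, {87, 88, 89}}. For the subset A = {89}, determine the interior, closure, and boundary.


int(A) = ∅, cl(A) = {89}, ∂A = {89}.

Closed sets in (X, τ) are complements of opens:
  closed(X, τ) = {∅, {89}, {87, 89}, {87, 88, 89}}.
int(A) = ⋃ {U ∈ τ : U ⊆ A}. Opens contained in A: ∅.
Taking the union of these: int(A) = ∅.
cl(A) = ⋂ {C closed : A ⊆ C}. Closed sets containing A: {89}, {87, 89}, {87, 88, 89}.
Intersecting these: cl(A) = {89}.
∂A = cl(A) ∖ int(A) = {89} ∖ ∅ = {89}.


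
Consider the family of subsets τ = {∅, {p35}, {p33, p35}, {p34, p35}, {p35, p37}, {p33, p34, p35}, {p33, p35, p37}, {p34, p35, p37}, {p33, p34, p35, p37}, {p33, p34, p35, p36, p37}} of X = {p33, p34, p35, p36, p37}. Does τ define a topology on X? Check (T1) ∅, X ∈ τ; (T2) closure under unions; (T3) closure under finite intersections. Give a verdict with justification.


τ IS a topology on X.

Axiom (T1): ∅ ∈ τ? Yes; X ∈ τ? Yes.
Axiom (T2/T3): check pairwise unions and intersections of members of τ.
All pairwise intersections and unions checked — each lies in τ. Therefore τ satisfies (T1), (T2), (T3): it IS a topology on X.


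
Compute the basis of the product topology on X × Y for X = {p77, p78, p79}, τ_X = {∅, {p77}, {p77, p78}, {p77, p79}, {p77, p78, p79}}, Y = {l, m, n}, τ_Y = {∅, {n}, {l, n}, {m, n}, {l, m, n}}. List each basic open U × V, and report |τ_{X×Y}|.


Basis B = {∅ × ∅, {p77} × {n}, {p77} × {l, n}, {p77} × {m, n}, {p77, p78} × {n}, {p77, p79} × {n}, {p77} × {l, m, n}, {p77, p78, p79} × {n}, {p77, p78} × {l, n}, {p77, p79} × {l, n}, {p77, p78} × {m, n}, {p77, p79} × {m, n}, {p77, p78} × {l, m, n}, {p77, p79} × {l, m, n}, {p77, p78, p79} × {l, n}, {p77, p78, p79} × {m, n}, {p77, p78, p79} × {l, m, n}}; |τ_{X×Y}| = 48.

Enumerate products U × V with U ∈ τ_X, V ∈ τ_Y (deduplicated):
  ∅ × ∅ = {} (∅)
  {p77} × {n} = {(p77,n)}
  {p77} × {l, n} = {(p77,l), (p77,n)}
  {p77} × {m, n} = {(p77,m), (p77,n)}
  {p77, p78} × {n} = {(p77,n), (p78,n)}
  {p77, p79} × {n} = {(p77,n), (p79,n)}
  {p77} × {l, m, n} = {(p77,l), (p77,m), (p77,n)}
  {p77, p78, p79} × {n} = {(p77,n), (p78,n), (p79,n)}
  {p77, p78} × {l, n} = {(p77,l), (p77,n), (p78,l), (p78,n)}
  {p77, p79} × {l, n} = {(p77,l), (p77,n), (p79,l), (p79,n)}
  {p77, p78} × {m, n} = {(p77,m), (p77,n), (p78,m), (p78,n)}
  {p77, p79} × {m, n} = {(p77,m), (p77,n), (p79,m), (p79,n)}
  {p77, p78} × {l, m, n} = {(p77,l), (p77,m), (p77,n), (p78,l), (p78,m), (p78,n)}
  {p77, p79} × {l, m, n} = {(p77,l), (p77,m), (p77,n), (p79,l), (p79,m), (p79,n)}
  {p77, p78, p79} × {l, n} = {(p77,l), (p77,n), (p78,l), (p78,n), (p79,l), (p79,n)}
  {p77, p78, p79} × {m, n} = {(p77,m), (p77,n), (p78,m), (p78,n), (p79,m), (p79,n)}
  {p77, p78, p79} × {l, m, n} = {(p77,l), (p77,m), (p77,n), (p78,l), (p78,m), (p78,n), (p79,l), (p79,m), (p79,n)}
These 17 distinct sets form the basis B.
Close under arbitrary unions to get τ_{X×Y}; counting gives |τ_{X×Y}| = 48.


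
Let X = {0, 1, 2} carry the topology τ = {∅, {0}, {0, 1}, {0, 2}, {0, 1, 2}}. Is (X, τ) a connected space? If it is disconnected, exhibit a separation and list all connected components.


(X, τ) is connected.

Find clopen sets (U ∈ τ with X ∖ U ∈ τ):
  U = ∅, X ∖ U = {0, 1, 2} — both open, so U is clopen.
  U = {0, 1, 2}, X ∖ U = ∅ — both open, so U is clopen.
Only trivial clopens (∅ and X) exist, so (X, τ) is connected.
Compute connected components by grouping points that agree on all clopens:
  component: {0, 1, 2}


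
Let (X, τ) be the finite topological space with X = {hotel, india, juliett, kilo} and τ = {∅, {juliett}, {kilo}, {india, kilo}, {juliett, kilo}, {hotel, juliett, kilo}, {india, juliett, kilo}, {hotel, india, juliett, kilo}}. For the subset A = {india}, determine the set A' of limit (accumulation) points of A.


A' = ∅

For each x ∈ X, list the open sets U ∈ τ with x ∈ U, then check whether U ∩ (A ∖ {x}) ≠ ∅ for every such U.
  x = hotel: open {hotel, juliett, kilo} ∋ x has {hotel, juliett, kilo} ∩ (A ∖ {hotel}) = ∅, so x is NOT a limit point.
  x = india: open {india, kilo} ∋ x has {india, kilo} ∩ (A ∖ {india}) = ∅, so x is NOT a limit point.
  x = juliett: open {juliett} ∋ x has {juliett} ∩ (A ∖ {juliett}) = ∅, so x is NOT a limit point.
  x = kilo: open {kilo} ∋ x has {kilo} ∩ (A ∖ {kilo}) = ∅, so x is NOT a limit point.
Collecting: A' = ∅.


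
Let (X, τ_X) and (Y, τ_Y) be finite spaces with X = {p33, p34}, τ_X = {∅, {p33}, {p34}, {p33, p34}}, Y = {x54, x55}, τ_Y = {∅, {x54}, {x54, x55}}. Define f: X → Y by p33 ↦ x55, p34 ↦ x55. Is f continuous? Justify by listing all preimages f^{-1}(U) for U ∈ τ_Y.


f IS continuous.

Compute f^{-1}(U) for each U ∈ τ_Y:
  U = ∅: f^{-1}(U) = ∅ ∈ τ_X ✓.
  U = {x54}: f^{-1}(U) = ∅ ∈ τ_X ✓.
  U = {x54, x55}: f^{-1}(U) = {p33, p34} ∈ τ_X ✓.
Every preimage lies in τ_X, so f IS continuous.


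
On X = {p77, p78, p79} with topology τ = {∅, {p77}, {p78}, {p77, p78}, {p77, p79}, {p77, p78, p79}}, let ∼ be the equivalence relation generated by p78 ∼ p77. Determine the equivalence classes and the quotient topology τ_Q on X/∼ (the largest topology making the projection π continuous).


X/∼ = {[p77=p78], [p79]}; |τ_Q| = 3.

Equivalence classes: [p77=p78], [p79].
Quotient map π: X → X/∼ sends p77 ↦ [p77=p78], p78 ↦ [p77=p78], p79 ↦ [p79].
For each subset V ⊆ X/∼, compute π^{-1}(V) ⊆ X and check whether π^{-1}(V) ∈ τ. V is open in τ_Q iff π^{-1}(V) ∈ τ.
  V = {}: π^{-1}(V) = ∅ ∈ τ ✓.
  V = {[p77=p78]}: π^{-1}(V) = {p77, p78} ∈ τ ✓.
  V = {[p79]}: π^{-1}(V) = {p79} ∉ τ ✗.
  V = {[p77=p78], [p79]}: π^{-1}(V) = {p77, p78, p79} ∈ τ ✓.
Open sets in the quotient: τ_Q = {{}, {[p77=p78]}, {[p77=p78], [p79]}} (3 elements).


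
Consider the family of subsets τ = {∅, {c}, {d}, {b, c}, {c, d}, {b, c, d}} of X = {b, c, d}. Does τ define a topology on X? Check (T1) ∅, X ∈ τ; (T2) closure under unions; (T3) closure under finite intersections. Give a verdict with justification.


τ IS a topology on X.

Axiom (T1): ∅ ∈ τ? Yes; X ∈ τ? Yes.
Axiom (T2/T3): check pairwise unions and intersections of members of τ.
All pairwise intersections and unions checked — each lies in τ. Therefore τ satisfies (T1), (T2), (T3): it IS a topology on X.
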